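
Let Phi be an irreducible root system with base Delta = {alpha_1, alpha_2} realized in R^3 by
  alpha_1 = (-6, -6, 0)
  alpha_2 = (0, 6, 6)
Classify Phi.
Compute the Cartan integers a_ij = 2(alpha_i, alpha_j)/(alpha_j, alpha_j); the resulting 2x2 Cartan matrix is
[[2, -1], [-1, 2]].
All simple roots have the same length, so the diagram is simply laced. The associated Dynkin diagram is a chain of 2 nodes with single edges (A_2), so the type is A_2 (the algebra sl(3)).

A_2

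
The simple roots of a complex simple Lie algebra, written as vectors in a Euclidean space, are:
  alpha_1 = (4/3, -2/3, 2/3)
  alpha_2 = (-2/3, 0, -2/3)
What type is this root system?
G_2

Compute the Cartan integers a_ij = 2(alpha_i, alpha_j)/(alpha_j, alpha_j); the resulting 2x2 Cartan matrix is
[[2, -3], [-1, 2]].
The roots have two lengths (squared-length ratio 3:1); the short ones are alpha_{2}. The associated Dynkin diagram is two nodes joined by a triple edge (G_2), so the type is G_2.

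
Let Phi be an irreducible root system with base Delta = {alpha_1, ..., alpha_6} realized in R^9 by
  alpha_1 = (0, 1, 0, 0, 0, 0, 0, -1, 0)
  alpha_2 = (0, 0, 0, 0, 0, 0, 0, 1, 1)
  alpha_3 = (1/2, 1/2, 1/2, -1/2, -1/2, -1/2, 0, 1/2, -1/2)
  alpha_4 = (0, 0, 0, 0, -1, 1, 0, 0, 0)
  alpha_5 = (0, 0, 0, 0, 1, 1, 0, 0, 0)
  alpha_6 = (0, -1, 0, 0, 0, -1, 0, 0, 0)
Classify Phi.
Compute the Cartan integers a_ij = 2(alpha_i, alpha_j)/(alpha_j, alpha_j); the resulting 6x6 Cartan matrix is
[[2, -1, 0, 0, 0, -1], [-1, 2, 0, 0, 0, 0], [0, 0, 2, 0, -1, 0], [0, 0, 0, 2, 0, -1], [0, 0, -1, 0, 2, -1], [-1, 0, 0, -1, -1, 2]].
All simple roots have the same length, so the diagram is simply laced. The associated Dynkin diagram is a chain of 5 nodes with one extra node attached to the third node from one end (E_6), so the type is E_6.

E6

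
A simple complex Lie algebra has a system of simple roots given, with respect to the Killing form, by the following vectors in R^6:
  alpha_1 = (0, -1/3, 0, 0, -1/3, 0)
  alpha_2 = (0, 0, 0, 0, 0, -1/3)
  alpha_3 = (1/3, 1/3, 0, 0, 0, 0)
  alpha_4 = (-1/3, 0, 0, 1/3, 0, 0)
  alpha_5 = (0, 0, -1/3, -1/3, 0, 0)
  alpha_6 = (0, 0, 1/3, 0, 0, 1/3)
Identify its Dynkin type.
Compute the Cartan integers a_ij = 2(alpha_i, alpha_j)/(alpha_j, alpha_j); the resulting 6x6 Cartan matrix is
[[2, 0, -1, 0, 0, 0], [0, 2, 0, 0, 0, -1], [-1, 0, 2, -1, 0, 0], [0, 0, -1, 2, -1, 0], [0, 0, 0, -1, 2, -1], [0, -2, 0, 0, -1, 2]].
The roots have two lengths (squared-length ratio 2:1); the short ones are alpha_{2}. The associated Dynkin diagram is a chain of 6 nodes with a double edge at one end; the terminal node there is the unique short simple root (B_6), so the type is B_6 (the algebra so(13)).

B_6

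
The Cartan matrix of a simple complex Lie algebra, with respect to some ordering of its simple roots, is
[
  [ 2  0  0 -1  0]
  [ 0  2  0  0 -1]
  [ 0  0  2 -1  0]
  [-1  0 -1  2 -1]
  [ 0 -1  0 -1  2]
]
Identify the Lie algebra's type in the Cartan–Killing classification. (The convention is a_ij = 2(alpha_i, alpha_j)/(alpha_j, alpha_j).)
type D_5

The matrix has rank 5 with 2's on the diagonal. Reading the off-diagonal entries as Dynkin edges (a single edge where a_ij = a_ji = -1; a double or triple edge where a_ij * a_ji = 2 or 3), the diagram is a chain of 3 nodes with a fork of two nodes at one end (D_5). One simple-root ordering that puts it in standard form is (alpha_2, alpha_5, alpha_4, alpha_1, alpha_3). So the algebra is type D_5, i.e. so(10).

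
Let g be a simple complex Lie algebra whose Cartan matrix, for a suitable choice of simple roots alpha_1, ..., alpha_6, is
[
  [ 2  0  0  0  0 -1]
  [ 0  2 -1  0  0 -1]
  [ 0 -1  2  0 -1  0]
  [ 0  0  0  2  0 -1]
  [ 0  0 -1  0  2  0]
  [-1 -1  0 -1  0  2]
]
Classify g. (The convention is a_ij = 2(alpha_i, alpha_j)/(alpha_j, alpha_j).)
D_6

The matrix has rank 6 with 2's on the diagonal. Reading the off-diagonal entries as Dynkin edges (a single edge where a_ij = a_ji = -1; a double or triple edge where a_ij * a_ji = 2 or 3), the diagram is a chain of 4 nodes with a fork of two nodes at one end (D_6). One simple-root ordering that puts it in standard form is (alpha_5, alpha_3, alpha_2, alpha_6, alpha_1, alpha_4). So the algebra is type D_6, i.e. so(12).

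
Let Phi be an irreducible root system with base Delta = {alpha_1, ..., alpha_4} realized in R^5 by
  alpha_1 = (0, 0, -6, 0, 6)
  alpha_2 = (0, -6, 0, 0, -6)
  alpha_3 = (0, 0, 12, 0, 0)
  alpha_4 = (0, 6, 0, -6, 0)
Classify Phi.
C_4 (sp(8))

Compute the Cartan integers a_ij = 2(alpha_i, alpha_j)/(alpha_j, alpha_j); the resulting 4x4 Cartan matrix is
[[2, -1, -1, 0], [-1, 2, 0, -1], [-2, 0, 2, 0], [0, -1, 0, 2]].
The roots have two lengths (squared-length ratio 2:1); the short ones are alpha_{1,2,4}. The associated Dynkin diagram is a chain of 4 nodes with a double edge at one end; the terminal node there is the unique long simple root (C_4), so the type is C_4 (the algebra sp(8)).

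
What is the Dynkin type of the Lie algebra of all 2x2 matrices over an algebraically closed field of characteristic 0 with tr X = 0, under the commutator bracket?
A_1 (sl(2))

This is sl(2), which has dimension 2^2 - 1 = 3 and rank 2 - 1 = 1 (a Cartan subalgebra is the diagonal traceless matrices). In the classification of classical Lie algebras, the special linear algebra sl(n+1) has type A_n; here n = 1, so the Dynkin diagram is a chain of 1 nodes with single edges (A_1). Hence the type is A_1.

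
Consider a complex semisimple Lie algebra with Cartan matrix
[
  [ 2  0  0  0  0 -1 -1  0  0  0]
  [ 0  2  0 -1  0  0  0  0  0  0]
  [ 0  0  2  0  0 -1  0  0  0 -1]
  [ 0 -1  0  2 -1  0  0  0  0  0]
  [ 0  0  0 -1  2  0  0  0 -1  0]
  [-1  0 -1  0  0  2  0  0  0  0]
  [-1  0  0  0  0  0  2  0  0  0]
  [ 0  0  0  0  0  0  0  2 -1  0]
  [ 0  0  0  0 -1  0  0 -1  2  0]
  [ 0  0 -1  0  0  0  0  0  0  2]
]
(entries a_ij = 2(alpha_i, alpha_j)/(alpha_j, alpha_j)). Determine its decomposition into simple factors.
A5 + A5

The diagram associated to this matrix has two connected components: the simple roots {alpha_1, alpha_3, alpha_6, alpha_7, alpha_10} form a chain of 5 nodes with single edges (A_5), and {alpha_2, alpha_4, alpha_5, alpha_8, alpha_9} form a chain of 5 nodes with single edges (A_5). A semisimple Lie algebra decomposes uniquely as the direct sum of simple ideals, one per connected component of its Dynkin diagram, so g ≅ A_5 ⊕ A_5 (dimension 35 + 35 = 70).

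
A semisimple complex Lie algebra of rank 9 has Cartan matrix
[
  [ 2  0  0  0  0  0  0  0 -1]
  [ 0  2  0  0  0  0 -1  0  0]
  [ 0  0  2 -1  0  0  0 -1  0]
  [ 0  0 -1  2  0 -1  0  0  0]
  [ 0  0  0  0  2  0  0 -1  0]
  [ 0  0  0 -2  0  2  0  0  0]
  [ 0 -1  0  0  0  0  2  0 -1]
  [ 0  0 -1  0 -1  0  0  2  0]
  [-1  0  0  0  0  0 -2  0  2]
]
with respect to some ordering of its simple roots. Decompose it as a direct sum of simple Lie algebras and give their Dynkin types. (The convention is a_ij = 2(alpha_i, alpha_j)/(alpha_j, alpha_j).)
C_5 + F_4

The diagram associated to this matrix has two connected components: the simple roots {alpha_3, alpha_4, alpha_5, alpha_6, alpha_8} form a chain of 5 nodes with a double edge at one end; the terminal node there is the unique long simple root (C_5), and {alpha_1, alpha_2, alpha_7, alpha_9} form a chain of 4 nodes with a double edge between the middle two (F_4). A semisimple Lie algebra decomposes uniquely as the direct sum of simple ideals, one per connected component of its Dynkin diagram, so g ≅ C_5 ⊕ F_4 (dimension 55 + 52 = 107).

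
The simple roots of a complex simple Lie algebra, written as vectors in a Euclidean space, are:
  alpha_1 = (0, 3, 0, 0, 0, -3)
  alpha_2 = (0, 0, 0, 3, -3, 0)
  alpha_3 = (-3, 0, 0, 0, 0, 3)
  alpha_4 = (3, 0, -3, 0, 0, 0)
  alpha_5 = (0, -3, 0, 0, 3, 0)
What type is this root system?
Compute the Cartan integers a_ij = 2(alpha_i, alpha_j)/(alpha_j, alpha_j); the resulting 5x5 Cartan matrix is
[[2, 0, -1, 0, -1], [0, 2, 0, 0, -1], [-1, 0, 2, -1, 0], [0, 0, -1, 2, 0], [-1, -1, 0, 0, 2]].
All simple roots have the same length, so the diagram is simply laced. The associated Dynkin diagram is a chain of 5 nodes with single edges (A_5), so the type is A_5 (the algebra sl(6)).

type A_5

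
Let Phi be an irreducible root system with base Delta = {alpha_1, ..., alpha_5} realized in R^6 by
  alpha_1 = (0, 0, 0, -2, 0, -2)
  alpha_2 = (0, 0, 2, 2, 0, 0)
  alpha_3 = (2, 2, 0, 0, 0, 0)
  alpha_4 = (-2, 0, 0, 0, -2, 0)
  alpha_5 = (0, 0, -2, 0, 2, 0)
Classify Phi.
A5

Compute the Cartan integers a_ij = 2(alpha_i, alpha_j)/(alpha_j, alpha_j); the resulting 5x5 Cartan matrix is
[[2, -1, 0, 0, 0], [-1, 2, 0, 0, -1], [0, 0, 2, -1, 0], [0, 0, -1, 2, -1], [0, -1, 0, -1, 2]].
All simple roots have the same length, so the diagram is simply laced. The associated Dynkin diagram is a chain of 5 nodes with single edges (A_5), so the type is A_5 (the algebra sl(6)).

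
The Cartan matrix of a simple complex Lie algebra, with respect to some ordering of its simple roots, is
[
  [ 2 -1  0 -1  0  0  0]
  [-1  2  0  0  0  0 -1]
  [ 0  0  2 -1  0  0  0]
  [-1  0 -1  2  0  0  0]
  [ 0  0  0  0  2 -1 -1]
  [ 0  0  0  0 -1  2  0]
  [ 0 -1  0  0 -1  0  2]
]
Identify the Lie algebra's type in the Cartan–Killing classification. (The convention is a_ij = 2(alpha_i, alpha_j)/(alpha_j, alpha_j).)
type A_7

The matrix has rank 7 with 2's on the diagonal. Reading the off-diagonal entries as Dynkin edges (a single edge where a_ij = a_ji = -1; a double or triple edge where a_ij * a_ji = 2 or 3), the diagram is a chain of 7 nodes with single edges (A_7). One simple-root ordering that puts it in standard form is (alpha_3, alpha_4, alpha_1, alpha_2, alpha_7, alpha_5, alpha_6). So the algebra is type A_7, i.e. sl(8).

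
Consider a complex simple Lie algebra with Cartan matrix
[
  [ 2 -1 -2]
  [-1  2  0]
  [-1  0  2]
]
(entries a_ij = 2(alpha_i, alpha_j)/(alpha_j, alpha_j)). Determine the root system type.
B_3

The matrix has rank 3 with 2's on the diagonal. Reading the off-diagonal entries as Dynkin edges (a single edge where a_ij = a_ji = -1; a double or triple edge where a_ij * a_ji = 2 or 3), the diagram is a chain of 3 nodes with a double edge at one end; the terminal node there is the unique short simple root (B_3). One simple-root ordering that puts it in standard form is (alpha_2, alpha_1, alpha_3). So the algebra is type B_3, i.e. so(7).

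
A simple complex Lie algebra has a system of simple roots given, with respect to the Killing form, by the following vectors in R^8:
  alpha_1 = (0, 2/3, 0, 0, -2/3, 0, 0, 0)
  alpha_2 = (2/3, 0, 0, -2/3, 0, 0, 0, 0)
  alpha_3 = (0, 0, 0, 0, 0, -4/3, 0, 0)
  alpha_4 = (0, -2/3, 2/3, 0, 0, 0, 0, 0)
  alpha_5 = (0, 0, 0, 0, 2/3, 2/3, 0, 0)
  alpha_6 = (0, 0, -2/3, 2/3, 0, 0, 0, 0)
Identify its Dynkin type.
C_6

Compute the Cartan integers a_ij = 2(alpha_i, alpha_j)/(alpha_j, alpha_j); the resulting 6x6 Cartan matrix is
[[2, 0, 0, -1, -1, 0], [0, 2, 0, 0, 0, -1], [0, 0, 2, 0, -2, 0], [-1, 0, 0, 2, 0, -1], [-1, 0, -1, 0, 2, 0], [0, -1, 0, -1, 0, 2]].
The roots have two lengths (squared-length ratio 2:1); the short ones are alpha_{1,2,4,5,6}. The associated Dynkin diagram is a chain of 6 nodes with a double edge at one end; the terminal node there is the unique long simple root (C_6), so the type is C_6 (the algebra sp(12)).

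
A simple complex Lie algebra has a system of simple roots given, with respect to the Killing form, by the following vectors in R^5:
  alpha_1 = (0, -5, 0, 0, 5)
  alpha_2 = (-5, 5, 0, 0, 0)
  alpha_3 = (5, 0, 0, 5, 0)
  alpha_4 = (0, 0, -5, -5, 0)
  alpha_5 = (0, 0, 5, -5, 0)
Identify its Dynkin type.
Compute the Cartan integers a_ij = 2(alpha_i, alpha_j)/(alpha_j, alpha_j); the resulting 5x5 Cartan matrix is
[[2, -1, 0, 0, 0], [-1, 2, -1, 0, 0], [0, -1, 2, -1, -1], [0, 0, -1, 2, 0], [0, 0, -1, 0, 2]].
All simple roots have the same length, so the diagram is simply laced. The associated Dynkin diagram is a chain of 3 nodes with a fork of two nodes at one end (D_5), so the type is D_5 (the algebra so(10)).

D_5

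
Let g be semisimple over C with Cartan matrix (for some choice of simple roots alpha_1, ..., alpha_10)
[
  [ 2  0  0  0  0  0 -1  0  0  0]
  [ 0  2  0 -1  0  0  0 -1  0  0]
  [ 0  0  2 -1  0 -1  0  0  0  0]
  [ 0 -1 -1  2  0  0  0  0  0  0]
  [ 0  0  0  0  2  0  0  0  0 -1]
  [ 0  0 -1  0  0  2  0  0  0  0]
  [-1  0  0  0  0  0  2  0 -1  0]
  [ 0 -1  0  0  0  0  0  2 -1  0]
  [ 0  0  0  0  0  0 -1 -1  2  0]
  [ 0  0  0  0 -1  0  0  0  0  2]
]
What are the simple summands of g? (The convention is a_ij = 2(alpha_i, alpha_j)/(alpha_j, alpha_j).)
A_2 ⊕ A_8

The diagram associated to this matrix has two connected components: the simple roots {alpha_5, alpha_10} form a chain of 2 nodes with single edges (A_2), and {alpha_1, alpha_2, alpha_3, alpha_4, alpha_6, alpha_7, alpha_8, alpha_9} form a chain of 8 nodes with single edges (A_8). A semisimple Lie algebra decomposes uniquely as the direct sum of simple ideals, one per connected component of its Dynkin diagram, so g ≅ A_2 ⊕ A_8 (dimension 8 + 80 = 88).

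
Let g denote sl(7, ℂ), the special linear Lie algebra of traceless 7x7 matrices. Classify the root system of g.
This is sl(7), which has dimension 7^2 - 1 = 48 and rank 7 - 1 = 6 (a Cartan subalgebra is the diagonal traceless matrices). In the classification of classical Lie algebras, the special linear algebra sl(n+1) has type A_n; here n = 6, so the Dynkin diagram is a chain of 6 nodes with single edges (A_6). Hence the type is A_6.

A_6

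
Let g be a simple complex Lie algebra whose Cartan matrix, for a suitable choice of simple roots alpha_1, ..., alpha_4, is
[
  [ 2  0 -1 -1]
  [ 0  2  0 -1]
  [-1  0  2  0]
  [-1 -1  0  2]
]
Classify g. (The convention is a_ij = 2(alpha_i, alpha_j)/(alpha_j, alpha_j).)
The matrix has rank 4 with 2's on the diagonal. Reading the off-diagonal entries as Dynkin edges (a single edge where a_ij = a_ji = -1; a double or triple edge where a_ij * a_ji = 2 or 3), the diagram is a chain of 4 nodes with single edges (A_4). One simple-root ordering that puts it in standard form is (alpha_3, alpha_1, alpha_4, alpha_2). So the algebra is type A_4, i.e. sl(5).

A4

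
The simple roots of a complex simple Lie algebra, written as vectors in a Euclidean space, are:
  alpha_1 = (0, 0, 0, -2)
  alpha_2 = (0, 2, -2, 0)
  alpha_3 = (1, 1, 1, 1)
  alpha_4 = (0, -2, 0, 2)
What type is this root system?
F4

Compute the Cartan integers a_ij = 2(alpha_i, alpha_j)/(alpha_j, alpha_j); the resulting 4x4 Cartan matrix is
[[2, 0, -1, -1], [0, 2, 0, -1], [-1, 0, 2, 0], [-2, -1, 0, 2]].
The roots have two lengths (squared-length ratio 2:1); the short ones are alpha_{1,3}. The associated Dynkin diagram is a chain of 4 nodes with a double edge between the middle two (F_4), so the type is F_4.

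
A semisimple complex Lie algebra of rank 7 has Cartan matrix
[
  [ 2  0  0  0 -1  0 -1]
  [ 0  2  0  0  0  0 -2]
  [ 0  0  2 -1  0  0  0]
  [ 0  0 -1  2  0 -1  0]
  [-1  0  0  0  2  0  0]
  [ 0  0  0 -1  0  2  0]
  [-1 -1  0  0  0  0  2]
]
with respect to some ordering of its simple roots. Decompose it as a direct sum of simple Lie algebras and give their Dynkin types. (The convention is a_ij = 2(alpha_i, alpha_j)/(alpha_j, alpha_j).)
The diagram associated to this matrix has two connected components: the simple roots {alpha_3, alpha_4, alpha_6} form a chain of 3 nodes with single edges (A_3), and {alpha_1, alpha_2, alpha_5, alpha_7} form a chain of 4 nodes with a double edge at one end; the terminal node there is the unique long simple root (C_4). A semisimple Lie algebra decomposes uniquely as the direct sum of simple ideals, one per connected component of its Dynkin diagram, so g ≅ A_3 ⊕ C_4 (dimension 15 + 36 = 51).

A_3 (sl(4)) + C_4 (sp(8))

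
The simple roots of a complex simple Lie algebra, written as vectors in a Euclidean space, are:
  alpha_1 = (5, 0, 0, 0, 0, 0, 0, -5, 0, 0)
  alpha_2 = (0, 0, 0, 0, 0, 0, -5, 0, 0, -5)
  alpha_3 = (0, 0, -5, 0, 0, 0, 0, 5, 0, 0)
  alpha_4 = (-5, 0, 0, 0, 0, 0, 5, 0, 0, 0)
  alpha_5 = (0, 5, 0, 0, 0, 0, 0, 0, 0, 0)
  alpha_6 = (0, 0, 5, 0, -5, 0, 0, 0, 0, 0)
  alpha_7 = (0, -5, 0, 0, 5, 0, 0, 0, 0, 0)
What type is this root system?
B_7

Compute the Cartan integers a_ij = 2(alpha_i, alpha_j)/(alpha_j, alpha_j); the resulting 7x7 Cartan matrix is
[[2, 0, -1, -1, 0, 0, 0], [0, 2, 0, -1, 0, 0, 0], [-1, 0, 2, 0, 0, -1, 0], [-1, -1, 0, 2, 0, 0, 0], [0, 0, 0, 0, 2, 0, -1], [0, 0, -1, 0, 0, 2, -1], [0, 0, 0, 0, -2, -1, 2]].
The roots have two lengths (squared-length ratio 2:1); the short ones are alpha_{5}. The associated Dynkin diagram is a chain of 7 nodes with a double edge at one end; the terminal node there is the unique short simple root (B_7), so the type is B_7 (the algebra so(15)).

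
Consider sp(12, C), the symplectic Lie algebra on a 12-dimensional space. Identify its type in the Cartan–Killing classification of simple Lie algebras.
This is sp(12), which has dimension 12(12+1)/2 = 78 and rank 12/2 = 6. In the classification of classical Lie algebras, the symplectic algebra sp(2n) has type C_n; here n = 6, so the Dynkin diagram is a chain of 6 nodes with a double edge at one end; the terminal node there is the unique long simple root (C_6). Hence the type is C_6.

C6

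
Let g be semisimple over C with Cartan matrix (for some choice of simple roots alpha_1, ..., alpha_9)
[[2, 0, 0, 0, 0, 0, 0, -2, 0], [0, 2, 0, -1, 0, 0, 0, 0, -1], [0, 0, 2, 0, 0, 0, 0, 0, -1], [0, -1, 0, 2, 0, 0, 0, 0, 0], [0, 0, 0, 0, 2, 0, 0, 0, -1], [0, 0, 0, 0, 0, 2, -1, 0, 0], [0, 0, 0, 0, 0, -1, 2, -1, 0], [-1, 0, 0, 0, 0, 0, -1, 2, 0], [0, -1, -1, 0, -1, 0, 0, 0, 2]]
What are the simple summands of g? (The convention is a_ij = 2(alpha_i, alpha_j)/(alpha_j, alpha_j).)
C4 ⊕ D5

The diagram associated to this matrix has two connected components: the simple roots {alpha_1, alpha_6, alpha_7, alpha_8} form a chain of 4 nodes with a double edge at one end; the terminal node there is the unique long simple root (C_4), and {alpha_2, alpha_3, alpha_4, alpha_5, alpha_9} form a chain of 3 nodes with a fork of two nodes at one end (D_5). A semisimple Lie algebra decomposes uniquely as the direct sum of simple ideals, one per connected component of its Dynkin diagram, so g ≅ C_4 ⊕ D_5 (dimension 36 + 45 = 81).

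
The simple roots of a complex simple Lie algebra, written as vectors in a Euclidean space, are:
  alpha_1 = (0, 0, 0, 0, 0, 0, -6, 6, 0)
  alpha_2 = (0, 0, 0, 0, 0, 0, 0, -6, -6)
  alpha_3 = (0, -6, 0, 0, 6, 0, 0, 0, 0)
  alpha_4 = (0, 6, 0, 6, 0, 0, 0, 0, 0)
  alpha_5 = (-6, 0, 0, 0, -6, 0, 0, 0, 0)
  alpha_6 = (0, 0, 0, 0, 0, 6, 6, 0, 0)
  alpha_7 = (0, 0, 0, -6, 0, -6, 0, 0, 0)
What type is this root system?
Compute the Cartan integers a_ij = 2(alpha_i, alpha_j)/(alpha_j, alpha_j); the resulting 7x7 Cartan matrix is
[[2, -1, 0, 0, 0, -1, 0], [-1, 2, 0, 0, 0, 0, 0], [0, 0, 2, -1, -1, 0, 0], [0, 0, -1, 2, 0, 0, -1], [0, 0, -1, 0, 2, 0, 0], [-1, 0, 0, 0, 0, 2, -1], [0, 0, 0, -1, 0, -1, 2]].
All simple roots have the same length, so the diagram is simply laced. The associated Dynkin diagram is a chain of 7 nodes with single edges (A_7), so the type is A_7 (the algebra sl(8)).

A7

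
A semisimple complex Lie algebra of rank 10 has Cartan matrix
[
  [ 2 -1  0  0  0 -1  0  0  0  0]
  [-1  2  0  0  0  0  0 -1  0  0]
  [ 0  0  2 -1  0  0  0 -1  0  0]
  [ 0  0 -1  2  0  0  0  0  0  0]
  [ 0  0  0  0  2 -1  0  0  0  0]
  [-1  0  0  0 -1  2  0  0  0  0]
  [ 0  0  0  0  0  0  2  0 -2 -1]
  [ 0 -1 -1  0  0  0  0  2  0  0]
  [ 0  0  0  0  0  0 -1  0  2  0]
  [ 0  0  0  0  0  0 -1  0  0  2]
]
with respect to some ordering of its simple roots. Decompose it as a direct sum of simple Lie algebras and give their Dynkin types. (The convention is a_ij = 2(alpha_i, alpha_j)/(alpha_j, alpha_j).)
A_7 + B_3

The diagram associated to this matrix has two connected components: the simple roots {alpha_1, alpha_2, alpha_3, alpha_4, alpha_5, alpha_6, alpha_8} form a chain of 7 nodes with single edges (A_7), and {alpha_7, alpha_9, alpha_10} form a chain of 3 nodes with a double edge at one end; the terminal node there is the unique short simple root (B_3). A semisimple Lie algebra decomposes uniquely as the direct sum of simple ideals, one per connected component of its Dynkin diagram, so g ≅ A_7 ⊕ B_3 (dimension 63 + 21 = 84).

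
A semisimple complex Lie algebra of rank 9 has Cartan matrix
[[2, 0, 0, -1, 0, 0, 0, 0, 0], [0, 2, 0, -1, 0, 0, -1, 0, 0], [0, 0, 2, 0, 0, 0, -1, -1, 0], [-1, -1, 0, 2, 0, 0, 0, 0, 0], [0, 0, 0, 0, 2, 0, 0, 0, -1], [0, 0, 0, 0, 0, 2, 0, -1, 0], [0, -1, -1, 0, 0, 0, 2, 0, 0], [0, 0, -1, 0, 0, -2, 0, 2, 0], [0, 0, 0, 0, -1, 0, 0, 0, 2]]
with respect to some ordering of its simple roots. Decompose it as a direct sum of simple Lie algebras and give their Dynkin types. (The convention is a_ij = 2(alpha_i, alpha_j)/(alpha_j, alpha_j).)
A2 ⊕ B7

The diagram associated to this matrix has two connected components: the simple roots {alpha_5, alpha_9} form a chain of 2 nodes with single edges (A_2), and {alpha_1, alpha_2, alpha_3, alpha_4, alpha_6, alpha_7, alpha_8} form a chain of 7 nodes with a double edge at one end; the terminal node there is the unique short simple root (B_7). A semisimple Lie algebra decomposes uniquely as the direct sum of simple ideals, one per connected component of its Dynkin diagram, so g ≅ A_2 ⊕ B_7 (dimension 8 + 105 = 113).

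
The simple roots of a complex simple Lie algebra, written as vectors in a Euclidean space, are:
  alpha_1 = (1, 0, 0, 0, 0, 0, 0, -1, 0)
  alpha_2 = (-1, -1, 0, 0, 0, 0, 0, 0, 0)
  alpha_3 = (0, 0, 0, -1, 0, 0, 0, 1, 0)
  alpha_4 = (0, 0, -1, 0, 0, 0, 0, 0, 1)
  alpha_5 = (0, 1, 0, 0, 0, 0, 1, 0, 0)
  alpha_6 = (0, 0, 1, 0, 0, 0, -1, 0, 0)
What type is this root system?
A6

Compute the Cartan integers a_ij = 2(alpha_i, alpha_j)/(alpha_j, alpha_j); the resulting 6x6 Cartan matrix is
[[2, -1, -1, 0, 0, 0], [-1, 2, 0, 0, -1, 0], [-1, 0, 2, 0, 0, 0], [0, 0, 0, 2, 0, -1], [0, -1, 0, 0, 2, -1], [0, 0, 0, -1, -1, 2]].
All simple roots have the same length, so the diagram is simply laced. The associated Dynkin diagram is a chain of 6 nodes with single edges (A_6), so the type is A_6 (the algebra sl(7)).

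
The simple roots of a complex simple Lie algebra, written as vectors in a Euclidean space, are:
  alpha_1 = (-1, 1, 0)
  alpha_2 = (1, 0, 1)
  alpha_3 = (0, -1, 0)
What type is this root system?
B_3 (so(7))

Compute the Cartan integers a_ij = 2(alpha_i, alpha_j)/(alpha_j, alpha_j); the resulting 3x3 Cartan matrix is
[[2, -1, -2], [-1, 2, 0], [-1, 0, 2]].
The roots have two lengths (squared-length ratio 2:1); the short ones are alpha_{3}. The associated Dynkin diagram is a chain of 3 nodes with a double edge at one end; the terminal node there is the unique short simple root (B_3), so the type is B_3 (the algebra so(7)).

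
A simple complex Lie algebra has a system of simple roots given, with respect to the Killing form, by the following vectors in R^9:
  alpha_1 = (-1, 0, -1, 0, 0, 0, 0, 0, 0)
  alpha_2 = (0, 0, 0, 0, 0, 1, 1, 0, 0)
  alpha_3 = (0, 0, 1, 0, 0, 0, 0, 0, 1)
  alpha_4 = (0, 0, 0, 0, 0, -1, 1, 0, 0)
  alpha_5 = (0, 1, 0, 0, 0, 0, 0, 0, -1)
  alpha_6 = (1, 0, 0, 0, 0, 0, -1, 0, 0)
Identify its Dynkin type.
Compute the Cartan integers a_ij = 2(alpha_i, alpha_j)/(alpha_j, alpha_j); the resulting 6x6 Cartan matrix is
[[2, 0, -1, 0, 0, -1], [0, 2, 0, 0, 0, -1], [-1, 0, 2, 0, -1, 0], [0, 0, 0, 2, 0, -1], [0, 0, -1, 0, 2, 0], [-1, -1, 0, -1, 0, 2]].
All simple roots have the same length, so the diagram is simply laced. The associated Dynkin diagram is a chain of 4 nodes with a fork of two nodes at one end (D_6), so the type is D_6 (the algebra so(12)).

D6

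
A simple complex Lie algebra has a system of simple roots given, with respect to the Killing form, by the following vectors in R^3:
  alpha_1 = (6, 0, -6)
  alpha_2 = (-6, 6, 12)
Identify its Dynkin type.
Compute the Cartan integers a_ij = 2(alpha_i, alpha_j)/(alpha_j, alpha_j); the resulting 2x2 Cartan matrix is
[[2, -1], [-3, 2]].
The roots have two lengths (squared-length ratio 3:1); the short ones are alpha_{1}. The associated Dynkin diagram is two nodes joined by a triple edge (G_2), so the type is G_2.

type G_2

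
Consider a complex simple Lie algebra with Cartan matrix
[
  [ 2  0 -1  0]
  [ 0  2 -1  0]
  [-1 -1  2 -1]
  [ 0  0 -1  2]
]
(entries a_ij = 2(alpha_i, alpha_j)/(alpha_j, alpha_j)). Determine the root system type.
The matrix has rank 4 with 2's on the diagonal. Reading the off-diagonal entries as Dynkin edges (a single edge where a_ij = a_ji = -1; a double or triple edge where a_ij * a_ji = 2 or 3), the diagram is a chain of 2 nodes with a fork of two nodes at one end (D_4). One simple-root ordering that puts it in standard form is (alpha_2, alpha_3, alpha_4, alpha_1). So the algebra is type D_4, i.e. so(8).

type D_4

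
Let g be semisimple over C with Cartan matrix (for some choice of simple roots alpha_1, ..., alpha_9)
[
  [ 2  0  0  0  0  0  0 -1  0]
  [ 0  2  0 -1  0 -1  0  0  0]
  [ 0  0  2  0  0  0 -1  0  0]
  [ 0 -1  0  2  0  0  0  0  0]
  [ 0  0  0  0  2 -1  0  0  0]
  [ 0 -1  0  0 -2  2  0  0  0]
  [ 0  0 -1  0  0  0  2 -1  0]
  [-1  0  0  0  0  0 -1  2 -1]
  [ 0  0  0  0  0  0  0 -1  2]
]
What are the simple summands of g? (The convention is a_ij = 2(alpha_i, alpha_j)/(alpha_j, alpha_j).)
The diagram associated to this matrix has two connected components: the simple roots {alpha_2, alpha_4, alpha_5, alpha_6} form a chain of 4 nodes with a double edge at one end; the terminal node there is the unique short simple root (B_4), and {alpha_1, alpha_3, alpha_7, alpha_8, alpha_9} form a chain of 3 nodes with a fork of two nodes at one end (D_5). A semisimple Lie algebra decomposes uniquely as the direct sum of simple ideals, one per connected component of its Dynkin diagram, so g ≅ B_4 ⊕ D_5 (dimension 36 + 45 = 81).

B4 + D5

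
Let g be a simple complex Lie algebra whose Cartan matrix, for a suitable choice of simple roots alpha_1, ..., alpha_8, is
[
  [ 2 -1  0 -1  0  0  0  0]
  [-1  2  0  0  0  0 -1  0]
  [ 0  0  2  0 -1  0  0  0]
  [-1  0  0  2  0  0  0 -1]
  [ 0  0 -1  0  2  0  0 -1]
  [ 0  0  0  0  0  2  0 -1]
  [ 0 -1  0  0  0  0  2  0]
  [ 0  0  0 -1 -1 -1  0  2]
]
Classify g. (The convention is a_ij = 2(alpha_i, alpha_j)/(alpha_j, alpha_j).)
E8

The matrix has rank 8 with 2's on the diagonal. Reading the off-diagonal entries as Dynkin edges (a single edge where a_ij = a_ji = -1; a double or triple edge where a_ij * a_ji = 2 or 3), the diagram is a chain of 7 nodes with one extra node attached to the third node from one end (E_8). One simple-root ordering that puts it in standard form is (alpha_3, alpha_6, alpha_5, alpha_8, alpha_4, alpha_1, alpha_2, alpha_7). So the algebra is type E_8.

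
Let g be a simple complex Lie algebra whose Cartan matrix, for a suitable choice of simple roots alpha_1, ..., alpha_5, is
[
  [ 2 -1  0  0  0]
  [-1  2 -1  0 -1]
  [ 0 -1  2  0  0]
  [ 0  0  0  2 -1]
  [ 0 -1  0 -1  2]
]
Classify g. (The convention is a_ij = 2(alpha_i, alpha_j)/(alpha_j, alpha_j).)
The matrix has rank 5 with 2's on the diagonal. Reading the off-diagonal entries as Dynkin edges (a single edge where a_ij = a_ji = -1; a double or triple edge where a_ij * a_ji = 2 or 3), the diagram is a chain of 3 nodes with a fork of two nodes at one end (D_5). One simple-root ordering that puts it in standard form is (alpha_4, alpha_5, alpha_2, alpha_3, alpha_1). So the algebra is type D_5, i.e. so(10).

D_5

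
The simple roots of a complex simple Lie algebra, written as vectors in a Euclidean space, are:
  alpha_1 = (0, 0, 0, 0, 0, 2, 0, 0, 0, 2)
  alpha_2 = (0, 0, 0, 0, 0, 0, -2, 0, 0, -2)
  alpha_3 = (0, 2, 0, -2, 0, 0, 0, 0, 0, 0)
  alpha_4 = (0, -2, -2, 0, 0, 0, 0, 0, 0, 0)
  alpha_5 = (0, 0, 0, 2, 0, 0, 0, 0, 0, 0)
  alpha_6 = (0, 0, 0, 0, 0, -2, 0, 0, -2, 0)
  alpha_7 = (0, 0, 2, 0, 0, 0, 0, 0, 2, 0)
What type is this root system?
B_7

Compute the Cartan integers a_ij = 2(alpha_i, alpha_j)/(alpha_j, alpha_j); the resulting 7x7 Cartan matrix is
[[2, -1, 0, 0, 0, -1, 0], [-1, 2, 0, 0, 0, 0, 0], [0, 0, 2, -1, -2, 0, 0], [0, 0, -1, 2, 0, 0, -1], [0, 0, -1, 0, 2, 0, 0], [-1, 0, 0, 0, 0, 2, -1], [0, 0, 0, -1, 0, -1, 2]].
The roots have two lengths (squared-length ratio 2:1); the short ones are alpha_{5}. The associated Dynkin diagram is a chain of 7 nodes with a double edge at one end; the terminal node there is the unique short simple root (B_7), so the type is B_7 (the algebra so(15)).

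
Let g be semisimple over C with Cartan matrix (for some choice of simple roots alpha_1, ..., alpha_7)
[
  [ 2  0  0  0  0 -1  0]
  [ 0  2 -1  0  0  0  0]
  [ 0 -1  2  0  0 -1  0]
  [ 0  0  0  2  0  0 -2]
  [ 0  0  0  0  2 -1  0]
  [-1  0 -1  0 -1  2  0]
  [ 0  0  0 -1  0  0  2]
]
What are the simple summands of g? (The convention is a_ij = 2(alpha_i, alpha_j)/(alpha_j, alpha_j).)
The diagram associated to this matrix has two connected components: the simple roots {alpha_4, alpha_7} form a chain of 2 nodes with a double edge at one end; the terminal node there is the unique short simple root (B_2), and {alpha_1, alpha_2, alpha_3, alpha_5, alpha_6} form a chain of 3 nodes with a fork of two nodes at one end (D_5). A semisimple Lie algebra decomposes uniquely as the direct sum of simple ideals, one per connected component of its Dynkin diagram, so g ≅ B_2 ⊕ D_5 (dimension 10 + 45 = 55).

B_2 ⊕ D_5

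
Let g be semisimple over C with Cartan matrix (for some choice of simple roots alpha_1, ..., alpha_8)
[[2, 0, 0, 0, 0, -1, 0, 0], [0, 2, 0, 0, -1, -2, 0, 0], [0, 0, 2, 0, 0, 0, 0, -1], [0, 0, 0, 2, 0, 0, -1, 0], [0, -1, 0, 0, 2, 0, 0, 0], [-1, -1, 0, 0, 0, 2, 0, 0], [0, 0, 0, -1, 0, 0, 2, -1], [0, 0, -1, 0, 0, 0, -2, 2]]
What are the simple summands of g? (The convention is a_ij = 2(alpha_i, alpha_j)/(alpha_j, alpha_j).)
F_4 + F_4

The diagram associated to this matrix has two connected components: the simple roots {alpha_3, alpha_4, alpha_7, alpha_8} form a chain of 4 nodes with a double edge between the middle two (F_4), and {alpha_1, alpha_2, alpha_5, alpha_6} form a chain of 4 nodes with a double edge between the middle two (F_4). A semisimple Lie algebra decomposes uniquely as the direct sum of simple ideals, one per connected component of its Dynkin diagram, so g ≅ F_4 ⊕ F_4 (dimension 52 + 52 = 104).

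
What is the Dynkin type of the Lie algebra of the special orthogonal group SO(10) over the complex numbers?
D_5 (so(10))

This is so(10) with 10 even, which has dimension 10(10-1)/2 = 45 and rank 10/2 = 5. In the classification of classical Lie algebras, the orthogonal algebra so(2n) in an even number of variables has type D_n; here n = 5, so the Dynkin diagram is a chain of 3 nodes with a fork of two nodes at one end (D_5). Hence the type is D_5.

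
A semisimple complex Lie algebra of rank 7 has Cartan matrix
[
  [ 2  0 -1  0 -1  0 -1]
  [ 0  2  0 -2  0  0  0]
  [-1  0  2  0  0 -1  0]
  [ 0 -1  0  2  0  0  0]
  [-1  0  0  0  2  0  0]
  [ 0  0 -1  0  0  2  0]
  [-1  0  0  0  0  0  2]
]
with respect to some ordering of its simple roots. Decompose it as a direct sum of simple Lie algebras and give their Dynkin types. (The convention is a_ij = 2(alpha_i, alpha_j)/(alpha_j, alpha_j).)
The diagram associated to this matrix has two connected components: the simple roots {alpha_2, alpha_4} form a chain of 2 nodes with a double edge at one end; the terminal node there is the unique short simple root (B_2), and {alpha_1, alpha_3, alpha_5, alpha_6, alpha_7} form a chain of 3 nodes with a fork of two nodes at one end (D_5). A semisimple Lie algebra decomposes uniquely as the direct sum of simple ideals, one per connected component of its Dynkin diagram, so g ≅ B_2 ⊕ D_5 (dimension 10 + 45 = 55).

B2 + D5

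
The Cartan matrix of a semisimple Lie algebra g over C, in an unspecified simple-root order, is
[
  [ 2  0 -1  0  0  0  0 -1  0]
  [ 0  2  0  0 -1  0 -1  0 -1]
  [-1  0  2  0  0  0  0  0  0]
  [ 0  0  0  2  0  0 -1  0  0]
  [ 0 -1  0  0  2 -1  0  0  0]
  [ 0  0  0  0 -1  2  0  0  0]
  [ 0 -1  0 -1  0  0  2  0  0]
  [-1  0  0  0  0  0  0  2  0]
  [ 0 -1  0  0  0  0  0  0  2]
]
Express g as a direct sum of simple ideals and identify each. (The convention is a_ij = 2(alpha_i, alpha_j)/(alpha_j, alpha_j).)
A3 + E6

The diagram associated to this matrix has two connected components: the simple roots {alpha_1, alpha_3, alpha_8} form a chain of 3 nodes with single edges (A_3), and {alpha_2, alpha_4, alpha_5, alpha_6, alpha_7, alpha_9} form a chain of 5 nodes with one extra node attached to the third node from one end (E_6). A semisimple Lie algebra decomposes uniquely as the direct sum of simple ideals, one per connected component of its Dynkin diagram, so g ≅ A_3 ⊕ E_6 (dimension 15 + 78 = 93).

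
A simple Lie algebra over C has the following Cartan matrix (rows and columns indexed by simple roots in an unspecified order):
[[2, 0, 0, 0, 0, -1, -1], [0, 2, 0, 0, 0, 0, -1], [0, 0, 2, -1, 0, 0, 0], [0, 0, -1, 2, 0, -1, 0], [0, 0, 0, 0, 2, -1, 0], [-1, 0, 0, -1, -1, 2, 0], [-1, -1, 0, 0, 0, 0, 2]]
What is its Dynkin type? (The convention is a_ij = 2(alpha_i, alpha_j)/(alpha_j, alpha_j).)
The matrix has rank 7 with 2's on the diagonal. Reading the off-diagonal entries as Dynkin edges (a single edge where a_ij = a_ji = -1; a double or triple edge where a_ij * a_ji = 2 or 3), the diagram is a chain of 6 nodes with one extra node attached to the third node from one end (E_7). One simple-root ordering that puts it in standard form is (alpha_3, alpha_5, alpha_4, alpha_6, alpha_1, alpha_7, alpha_2). So the algebra is type E_7.

type E_7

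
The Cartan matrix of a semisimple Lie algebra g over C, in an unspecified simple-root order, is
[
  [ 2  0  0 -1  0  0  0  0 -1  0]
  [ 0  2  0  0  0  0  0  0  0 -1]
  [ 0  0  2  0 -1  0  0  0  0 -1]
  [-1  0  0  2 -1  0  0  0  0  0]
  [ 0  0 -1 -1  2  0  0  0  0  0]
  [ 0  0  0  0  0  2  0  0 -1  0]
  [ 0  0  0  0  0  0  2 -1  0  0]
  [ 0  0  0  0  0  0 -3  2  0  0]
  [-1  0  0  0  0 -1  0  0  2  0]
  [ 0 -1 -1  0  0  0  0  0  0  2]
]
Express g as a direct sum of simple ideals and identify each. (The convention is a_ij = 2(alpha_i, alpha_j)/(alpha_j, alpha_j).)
The diagram associated to this matrix has two connected components: the simple roots {alpha_1, alpha_2, alpha_3, alpha_4, alpha_5, alpha_6, alpha_9, alpha_10} form a chain of 8 nodes with single edges (A_8), and {alpha_7, alpha_8} form two nodes joined by a triple edge (G_2). A semisimple Lie algebra decomposes uniquely as the direct sum of simple ideals, one per connected component of its Dynkin diagram, so g ≅ A_8 ⊕ G_2 (dimension 80 + 14 = 94).

A_8 (sl(9)) + G_2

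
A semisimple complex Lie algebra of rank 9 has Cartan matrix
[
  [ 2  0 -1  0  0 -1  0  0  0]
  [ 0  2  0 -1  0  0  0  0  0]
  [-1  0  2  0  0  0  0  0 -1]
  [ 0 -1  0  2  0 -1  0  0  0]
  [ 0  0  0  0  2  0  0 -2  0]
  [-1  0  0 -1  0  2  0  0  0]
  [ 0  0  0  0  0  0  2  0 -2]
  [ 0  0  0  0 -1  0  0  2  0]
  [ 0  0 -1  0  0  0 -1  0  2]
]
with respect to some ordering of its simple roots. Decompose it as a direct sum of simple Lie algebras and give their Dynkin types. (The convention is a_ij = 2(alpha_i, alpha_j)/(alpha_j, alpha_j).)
B_2 (so(5)) ⊕ C_7 (sp(14))

The diagram associated to this matrix has two connected components: the simple roots {alpha_5, alpha_8} form a chain of 2 nodes with a double edge at one end; the terminal node there is the unique short simple root (B_2), and {alpha_1, alpha_2, alpha_3, alpha_4, alpha_6, alpha_7, alpha_9} form a chain of 7 nodes with a double edge at one end; the terminal node there is the unique long simple root (C_7). A semisimple Lie algebra decomposes uniquely as the direct sum of simple ideals, one per connected component of its Dynkin diagram, so g ≅ B_2 ⊕ C_7 (dimension 10 + 105 = 115).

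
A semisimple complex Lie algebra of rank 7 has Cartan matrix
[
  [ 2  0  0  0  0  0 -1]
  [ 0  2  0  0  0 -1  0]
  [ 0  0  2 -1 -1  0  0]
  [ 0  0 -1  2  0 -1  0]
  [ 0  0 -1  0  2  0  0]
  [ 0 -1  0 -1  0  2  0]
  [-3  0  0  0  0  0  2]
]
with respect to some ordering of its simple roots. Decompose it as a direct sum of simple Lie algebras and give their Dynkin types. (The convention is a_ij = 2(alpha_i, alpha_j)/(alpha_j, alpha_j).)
A5 + G2

The diagram associated to this matrix has two connected components: the simple roots {alpha_2, alpha_3, alpha_4, alpha_5, alpha_6} form a chain of 5 nodes with single edges (A_5), and {alpha_1, alpha_7} form two nodes joined by a triple edge (G_2). A semisimple Lie algebra decomposes uniquely as the direct sum of simple ideals, one per connected component of its Dynkin diagram, so g ≅ A_5 ⊕ G_2 (dimension 35 + 14 = 49).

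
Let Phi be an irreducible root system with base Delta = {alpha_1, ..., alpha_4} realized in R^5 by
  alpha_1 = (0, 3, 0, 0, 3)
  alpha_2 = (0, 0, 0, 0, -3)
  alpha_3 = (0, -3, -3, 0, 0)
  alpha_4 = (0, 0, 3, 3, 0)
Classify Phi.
B4

Compute the Cartan integers a_ij = 2(alpha_i, alpha_j)/(alpha_j, alpha_j); the resulting 4x4 Cartan matrix is
[[2, -2, -1, 0], [-1, 2, 0, 0], [-1, 0, 2, -1], [0, 0, -1, 2]].
The roots have two lengths (squared-length ratio 2:1); the short ones are alpha_{2}. The associated Dynkin diagram is a chain of 4 nodes with a double edge at one end; the terminal node there is the unique short simple root (B_4), so the type is B_4 (the algebra so(9)).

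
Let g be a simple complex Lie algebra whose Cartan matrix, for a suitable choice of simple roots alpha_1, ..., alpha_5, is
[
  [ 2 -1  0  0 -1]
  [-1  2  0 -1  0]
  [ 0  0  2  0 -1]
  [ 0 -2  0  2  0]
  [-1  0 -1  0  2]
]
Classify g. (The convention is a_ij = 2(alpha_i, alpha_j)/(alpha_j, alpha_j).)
C_5 (sp(10))

The matrix has rank 5 with 2's on the diagonal. Reading the off-diagonal entries as Dynkin edges (a single edge where a_ij = a_ji = -1; a double or triple edge where a_ij * a_ji = 2 or 3), the diagram is a chain of 5 nodes with a double edge at one end; the terminal node there is the unique long simple root (C_5). One simple-root ordering that puts it in standard form is (alpha_3, alpha_5, alpha_1, alpha_2, alpha_4). So the algebra is type C_5, i.e. sp(10).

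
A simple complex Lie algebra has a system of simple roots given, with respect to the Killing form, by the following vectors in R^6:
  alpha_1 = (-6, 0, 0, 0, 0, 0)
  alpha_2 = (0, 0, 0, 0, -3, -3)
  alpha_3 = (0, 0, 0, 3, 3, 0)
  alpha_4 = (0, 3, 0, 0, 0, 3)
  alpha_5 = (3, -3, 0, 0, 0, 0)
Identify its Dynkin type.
Compute the Cartan integers a_ij = 2(alpha_i, alpha_j)/(alpha_j, alpha_j); the resulting 5x5 Cartan matrix is
[[2, 0, 0, 0, -2], [0, 2, -1, -1, 0], [0, -1, 2, 0, 0], [0, -1, 0, 2, -1], [-1, 0, 0, -1, 2]].
The roots have two lengths (squared-length ratio 2:1); the short ones are alpha_{2,3,4,5}. The associated Dynkin diagram is a chain of 5 nodes with a double edge at one end; the terminal node there is the unique long simple root (C_5), so the type is C_5 (the algebra sp(10)).

type C_5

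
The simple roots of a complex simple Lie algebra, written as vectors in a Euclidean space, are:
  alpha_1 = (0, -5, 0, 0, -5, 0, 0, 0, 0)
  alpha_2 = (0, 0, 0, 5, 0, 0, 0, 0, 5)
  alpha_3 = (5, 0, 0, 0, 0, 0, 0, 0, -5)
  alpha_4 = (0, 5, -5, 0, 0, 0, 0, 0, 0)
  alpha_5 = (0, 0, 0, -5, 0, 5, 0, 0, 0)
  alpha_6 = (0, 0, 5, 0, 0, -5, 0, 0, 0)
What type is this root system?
Compute the Cartan integers a_ij = 2(alpha_i, alpha_j)/(alpha_j, alpha_j); the resulting 6x6 Cartan matrix is
[[2, 0, 0, -1, 0, 0], [0, 2, -1, 0, -1, 0], [0, -1, 2, 0, 0, 0], [-1, 0, 0, 2, 0, -1], [0, -1, 0, 0, 2, -1], [0, 0, 0, -1, -1, 2]].
All simple roots have the same length, so the diagram is simply laced. The associated Dynkin diagram is a chain of 6 nodes with single edges (A_6), so the type is A_6 (the algebra sl(7)).

A6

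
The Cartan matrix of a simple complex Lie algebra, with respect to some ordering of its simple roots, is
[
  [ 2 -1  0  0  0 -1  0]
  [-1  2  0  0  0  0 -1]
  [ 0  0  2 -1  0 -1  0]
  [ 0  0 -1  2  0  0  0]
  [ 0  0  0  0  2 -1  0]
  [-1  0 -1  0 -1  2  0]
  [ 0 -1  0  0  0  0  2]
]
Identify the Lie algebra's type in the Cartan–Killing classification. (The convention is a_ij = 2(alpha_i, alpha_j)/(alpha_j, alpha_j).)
E_7

The matrix has rank 7 with 2's on the diagonal. Reading the off-diagonal entries as Dynkin edges (a single edge where a_ij = a_ji = -1; a double or triple edge where a_ij * a_ji = 2 or 3), the diagram is a chain of 6 nodes with one extra node attached to the third node from one end (E_7). One simple-root ordering that puts it in standard form is (alpha_4, alpha_5, alpha_3, alpha_6, alpha_1, alpha_2, alpha_7). So the algebra is type E_7.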